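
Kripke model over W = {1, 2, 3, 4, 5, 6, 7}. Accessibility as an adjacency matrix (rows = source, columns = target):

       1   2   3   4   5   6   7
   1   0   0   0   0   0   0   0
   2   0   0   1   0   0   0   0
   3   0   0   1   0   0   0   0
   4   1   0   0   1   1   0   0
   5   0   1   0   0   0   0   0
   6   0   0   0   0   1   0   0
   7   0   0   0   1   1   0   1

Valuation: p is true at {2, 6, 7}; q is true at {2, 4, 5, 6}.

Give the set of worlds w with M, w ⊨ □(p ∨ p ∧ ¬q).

1: no successors, so □(p ∨ p ∧ ¬q) holds vacuously. ✓
2: successors {3}; p ∨ p ∧ ¬q there: 3:F. ✗
3: successors {3}; p ∨ p ∧ ¬q there: 3:F. ✗
4: successors {1, 4, 5}; p ∨ p ∧ ¬q there: 1:F, 4:F, 5:F. ✗
5: successors {2}; p ∨ p ∧ ¬q there: 2:T. ✓
6: successors {5}; p ∨ p ∧ ¬q there: 5:F. ✗
7: successors {4, 5, 7}; p ∨ p ∧ ¬q there: 4:F, 5:F, 7:T. ✗

{1, 5}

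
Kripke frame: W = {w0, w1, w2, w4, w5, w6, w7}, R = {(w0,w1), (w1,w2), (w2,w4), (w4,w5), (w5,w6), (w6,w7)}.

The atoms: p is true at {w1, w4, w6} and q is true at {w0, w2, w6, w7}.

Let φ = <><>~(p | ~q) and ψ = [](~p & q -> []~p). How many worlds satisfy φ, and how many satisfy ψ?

2 and 6

For <><>~(p | ~q):
w0: successors {w1}; <>~(p | ~q) there: w1:T. ✓
w1: successors {w2}; <>~(p | ~q) there: w2:F. ✗
w2: successors {w4}; <>~(p | ~q) there: w4:F. ✗
w4: successors {w5}; <>~(p | ~q) there: w5:F. ✗
w5: successors {w6}; <>~(p | ~q) there: w6:T. ✓
w6: successors {w7}; <>~(p | ~q) there: w7:F. ✗
w7: no successors, so <><>~(p | ~q) fails. ✗
— 2 worlds.
For [](~p & q -> []~p):
w0: successors {w1}; ~p & q -> []~p there: w1:T. ✓
w1: successors {w2}; ~p & q -> []~p there: w2:F. ✗
w2: successors {w4}; ~p & q -> []~p there: w4:T. ✓
w4: successors {w5}; ~p & q -> []~p there: w5:T. ✓
w5: successors {w6}; ~p & q -> []~p there: w6:T. ✓
w6: successors {w7}; ~p & q -> []~p there: w7:T. ✓
w7: no successors, so [](~p & q -> []~p) holds vacuously. ✓
— 6 worlds.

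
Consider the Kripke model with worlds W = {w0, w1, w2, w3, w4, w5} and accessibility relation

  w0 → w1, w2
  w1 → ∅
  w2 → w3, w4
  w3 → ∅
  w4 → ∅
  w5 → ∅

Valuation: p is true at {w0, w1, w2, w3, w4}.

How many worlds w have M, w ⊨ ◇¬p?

0

w0: successors {w1, w2}; ¬p there: w1:F, w2:F. ✗
w1: no successors, so ◇¬p fails. ✗
w2: successors {w3, w4}; ¬p there: w3:F, w4:F. ✗
w3: no successors, so ◇¬p fails. ✗
w4: no successors, so ◇¬p fails. ✗
w5: no successors, so ◇¬p fails. ✗
Satisfying worlds: ∅.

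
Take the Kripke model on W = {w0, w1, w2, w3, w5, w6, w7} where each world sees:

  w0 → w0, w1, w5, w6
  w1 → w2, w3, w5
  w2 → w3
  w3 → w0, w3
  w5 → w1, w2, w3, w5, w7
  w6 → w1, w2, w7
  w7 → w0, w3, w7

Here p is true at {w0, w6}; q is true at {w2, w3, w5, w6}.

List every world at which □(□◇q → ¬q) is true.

∅

w0: successors {w0, w1, w5, w6}; □◇q → ¬q there: w0:T, w1:T, w5:F, w6:F. ✗
w1: successors {w2, w3, w5}; □◇q → ¬q there: w2:F, w3:F, w5:F. ✗
w2: successors {w3}; □◇q → ¬q there: w3:F. ✗
w3: successors {w0, w3}; □◇q → ¬q there: w0:T, w3:F. ✗
w5: successors {w1, w2, w3, w5, w7}; □◇q → ¬q there: w1:T, w2:F, w3:F, w5:F, w7:T. ✗
w6: successors {w1, w2, w7}; □◇q → ¬q there: w1:T, w2:F, w7:T. ✗
w7: successors {w0, w3, w7}; □◇q → ¬q there: w0:T, w3:F, w7:T. ✗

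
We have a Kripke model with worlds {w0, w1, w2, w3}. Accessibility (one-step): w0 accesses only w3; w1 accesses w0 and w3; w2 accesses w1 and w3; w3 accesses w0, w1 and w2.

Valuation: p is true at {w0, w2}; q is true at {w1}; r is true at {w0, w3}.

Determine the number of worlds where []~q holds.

w0: successors {w3}; ~q there: w3:T. ✓
w1: successors {w0, w3}; ~q there: w0:T, w3:T. ✓
w2: successors {w1, w3}; ~q there: w1:F, w3:T. ✗
w3: successors {w0, w1, w2}; ~q there: w0:T, w1:F, w2:T. ✗
Satisfying worlds: {w0, w1}.

2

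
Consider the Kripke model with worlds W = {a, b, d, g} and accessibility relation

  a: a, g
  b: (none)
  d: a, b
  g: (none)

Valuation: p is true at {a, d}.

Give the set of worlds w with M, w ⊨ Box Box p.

{b, g}

a: successors {a, g}; Box p there: a:F, g:T. ✗
b: no successors, so Box Box p holds vacuously. ✓
d: successors {a, b}; Box p there: a:F, b:T. ✗
g: no successors, so Box Box p holds vacuously. ✓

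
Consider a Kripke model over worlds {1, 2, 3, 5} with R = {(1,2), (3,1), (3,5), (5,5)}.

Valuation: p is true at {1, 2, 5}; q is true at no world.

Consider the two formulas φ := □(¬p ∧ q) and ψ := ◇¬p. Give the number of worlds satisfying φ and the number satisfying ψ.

1 and 0

For □(¬p ∧ q):
1: successors {2}; ¬p ∧ q there: 2:F. ✗
2: no successors, so □(¬p ∧ q) holds vacuously. ✓
3: successors {1, 5}; ¬p ∧ q there: 1:F, 5:F. ✗
5: successors {5}; ¬p ∧ q there: 5:F. ✗
— 1 world.
For ◇¬p:
1: successors {2}; ¬p there: 2:F. ✗
2: no successors, so ◇¬p fails. ✗
3: successors {1, 5}; ¬p there: 1:F, 5:F. ✗
5: successors {5}; ¬p there: 5:F. ✗
— 0 worlds.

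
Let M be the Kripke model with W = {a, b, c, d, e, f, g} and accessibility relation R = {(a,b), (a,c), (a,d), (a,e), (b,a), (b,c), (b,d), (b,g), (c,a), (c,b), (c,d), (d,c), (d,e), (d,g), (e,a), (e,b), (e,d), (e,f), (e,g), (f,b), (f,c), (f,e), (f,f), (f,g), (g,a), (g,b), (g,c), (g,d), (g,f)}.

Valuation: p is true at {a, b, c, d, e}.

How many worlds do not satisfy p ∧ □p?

a: p is T, □p is T. ✓
b: p is T, □p is F. ✗
c: p is T, □p is T. ✓
d: p is T, □p is F. ✗
e: p is T, □p is F. ✗
f: p is F, □p is F. ✗
g: p is F, □p is F. ✗
Satisfying worlds: {a, c}.
So p ∧ □p fails at the other 5 worlds.

5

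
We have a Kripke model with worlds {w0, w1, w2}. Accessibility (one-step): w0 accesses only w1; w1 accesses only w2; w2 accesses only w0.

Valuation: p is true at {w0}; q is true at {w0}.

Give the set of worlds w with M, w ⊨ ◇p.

{w2}

w0: successors {w1}; p there: w1:F. ✗
w1: successors {w2}; p there: w2:F. ✗
w2: successors {w0}; p there: w0:T. ✓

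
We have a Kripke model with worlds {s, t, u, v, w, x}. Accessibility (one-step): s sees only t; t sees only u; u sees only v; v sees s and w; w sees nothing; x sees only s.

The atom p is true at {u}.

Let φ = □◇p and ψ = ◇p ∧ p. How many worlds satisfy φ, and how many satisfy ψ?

For □◇p:
s: successors {t}; ◇p there: t:T. ✓
t: successors {u}; ◇p there: u:F. ✗
u: successors {v}; ◇p there: v:F. ✗
v: successors {s, w}; ◇p there: s:F, w:F. ✗
w: no successors, so □◇p holds vacuously. ✓
x: successors {s}; ◇p there: s:F. ✗
— 2 worlds.
For ◇p ∧ p:
s: ◇p is F, p is F. ✗
t: ◇p is T, p is F. ✗
u: ◇p is F, p is T. ✗
v: ◇p is F, p is F. ✗
w: ◇p is F, p is F. ✗
x: ◇p is F, p is F. ✗
— 0 worlds.

2 and 0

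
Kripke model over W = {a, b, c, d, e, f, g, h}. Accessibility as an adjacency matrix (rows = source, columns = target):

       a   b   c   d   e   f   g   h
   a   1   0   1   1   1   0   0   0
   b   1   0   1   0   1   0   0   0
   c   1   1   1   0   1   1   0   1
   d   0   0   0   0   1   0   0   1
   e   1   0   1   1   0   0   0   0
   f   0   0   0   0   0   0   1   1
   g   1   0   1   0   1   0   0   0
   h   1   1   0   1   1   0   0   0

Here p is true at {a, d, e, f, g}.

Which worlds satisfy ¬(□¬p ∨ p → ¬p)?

{a, d, e, f, g}

a: □¬p ∨ p → ¬p is F. ✓
b: □¬p ∨ p → ¬p is T. ✗
c: □¬p ∨ p → ¬p is T. ✗
d: □¬p ∨ p → ¬p is F. ✓
e: □¬p ∨ p → ¬p is F. ✓
f: □¬p ∨ p → ¬p is F. ✓
g: □¬p ∨ p → ¬p is F. ✓
h: □¬p ∨ p → ¬p is T. ✗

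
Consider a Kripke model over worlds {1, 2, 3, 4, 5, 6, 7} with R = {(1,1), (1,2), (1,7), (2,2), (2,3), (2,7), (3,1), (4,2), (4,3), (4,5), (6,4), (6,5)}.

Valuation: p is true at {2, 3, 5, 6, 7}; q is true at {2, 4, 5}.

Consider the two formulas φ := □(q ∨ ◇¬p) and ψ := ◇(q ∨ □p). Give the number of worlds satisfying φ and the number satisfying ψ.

5 and 4

For □(q ∨ ◇¬p):
1: successors {1, 2, 7}; q ∨ ◇¬p there: 1:T, 2:T, 7:F. ✗
2: successors {2, 3, 7}; q ∨ ◇¬p there: 2:T, 3:T, 7:F. ✗
3: successors {1}; q ∨ ◇¬p there: 1:T. ✓
4: successors {2, 3, 5}; q ∨ ◇¬p there: 2:T, 3:T, 5:T. ✓
5: no successors, so □(q ∨ ◇¬p) holds vacuously. ✓
6: successors {4, 5}; q ∨ ◇¬p there: 4:T, 5:T. ✓
7: no successors, so □(q ∨ ◇¬p) holds vacuously. ✓
— 5 worlds.
For ◇(q ∨ □p):
1: successors {1, 2, 7}; q ∨ □p there: 1:F, 2:T, 7:T. ✓
2: successors {2, 3, 7}; q ∨ □p there: 2:T, 3:F, 7:T. ✓
3: successors {1}; q ∨ □p there: 1:F. ✗
4: successors {2, 3, 5}; q ∨ □p there: 2:T, 3:F, 5:T. ✓
5: no successors, so ◇(q ∨ □p) fails. ✗
6: successors {4, 5}; q ∨ □p there: 4:T, 5:T. ✓
7: no successors, so ◇(q ∨ □p) fails. ✗
— 4 worlds.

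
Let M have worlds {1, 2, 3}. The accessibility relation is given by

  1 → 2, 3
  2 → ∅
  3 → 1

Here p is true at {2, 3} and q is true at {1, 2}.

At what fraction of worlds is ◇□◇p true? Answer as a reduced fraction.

1/3

1: successors {2, 3}; □◇p there: 2:T, 3:T. ✓
2: no successors, so ◇□◇p fails. ✗
3: successors {1}; □◇p there: 1:F. ✗
That's 1 of 3 worlds, so 1/3.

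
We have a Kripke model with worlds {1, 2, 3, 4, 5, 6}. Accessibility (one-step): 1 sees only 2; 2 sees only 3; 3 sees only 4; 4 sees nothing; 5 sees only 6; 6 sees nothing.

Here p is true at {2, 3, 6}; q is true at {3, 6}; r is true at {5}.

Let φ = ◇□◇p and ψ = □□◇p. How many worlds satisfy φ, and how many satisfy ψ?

For ◇□◇p:
1: successors {2}; □◇p there: 2:F. ✗
2: successors {3}; □◇p there: 3:F. ✗
3: successors {4}; □◇p there: 4:T. ✓
4: no successors, so ◇□◇p fails. ✗
5: successors {6}; □◇p there: 6:T. ✓
6: no successors, so ◇□◇p fails. ✗
— 2 worlds.
For □□◇p:
1: successors {2}; □◇p there: 2:F. ✗
2: successors {3}; □◇p there: 3:F. ✗
3: successors {4}; □◇p there: 4:T. ✓
4: no successors, so □□◇p holds vacuously. ✓
5: successors {6}; □◇p there: 6:T. ✓
6: no successors, so □□◇p holds vacuously. ✓
— 4 worlds.

2 and 4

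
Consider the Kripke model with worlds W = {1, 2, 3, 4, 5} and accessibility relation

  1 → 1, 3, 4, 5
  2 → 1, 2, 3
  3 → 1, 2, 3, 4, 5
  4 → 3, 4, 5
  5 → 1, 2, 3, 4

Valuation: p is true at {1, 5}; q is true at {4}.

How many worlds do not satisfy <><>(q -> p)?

1: successors {1, 3, 4, 5}; <>(q -> p) there: 1:T, 3:T, 4:T, 5:T. ✓
2: successors {1, 2, 3}; <>(q -> p) there: 1:T, 2:T, 3:T. ✓
3: successors {1, 2, 3, 4, 5}; <>(q -> p) there: 1:T, 2:T, 3:T, 4:T, 5:T. ✓
4: successors {3, 4, 5}; <>(q -> p) there: 3:T, 4:T, 5:T. ✓
5: successors {1, 2, 3, 4}; <>(q -> p) there: 1:T, 2:T, 3:T, 4:T. ✓
Satisfying worlds: {1, 2, 3, 4, 5}.
So <><>(q -> p) fails at the other 0 worlds.

0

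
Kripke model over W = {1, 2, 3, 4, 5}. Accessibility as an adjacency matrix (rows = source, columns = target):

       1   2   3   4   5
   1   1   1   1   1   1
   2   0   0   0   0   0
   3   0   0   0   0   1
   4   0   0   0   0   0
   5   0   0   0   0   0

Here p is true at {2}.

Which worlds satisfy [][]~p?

1: successors {1, 2, 3, 4, 5}; []~p there: 1:F, 2:T, 3:T, 4:T, 5:T. ✗
2: no successors, so [][]~p holds vacuously. ✓
3: successors {5}; []~p there: 5:T. ✓
4: no successors, so [][]~p holds vacuously. ✓
5: no successors, so [][]~p holds vacuously. ✓

{2, 3, 4, 5}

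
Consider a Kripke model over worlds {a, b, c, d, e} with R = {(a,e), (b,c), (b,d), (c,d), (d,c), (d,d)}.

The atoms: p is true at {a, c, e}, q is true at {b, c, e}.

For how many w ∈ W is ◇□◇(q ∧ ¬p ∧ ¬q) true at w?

a: successors {e}; □◇(q ∧ ¬p ∧ ¬q) there: e:T. ✓
b: successors {c, d}; □◇(q ∧ ¬p ∧ ¬q) there: c:F, d:F. ✗
c: successors {d}; □◇(q ∧ ¬p ∧ ¬q) there: d:F. ✗
d: successors {c, d}; □◇(q ∧ ¬p ∧ ¬q) there: c:F, d:F. ✗
e: no successors, so ◇□◇(q ∧ ¬p ∧ ¬q) fails. ✗
Satisfying worlds: {a}.

1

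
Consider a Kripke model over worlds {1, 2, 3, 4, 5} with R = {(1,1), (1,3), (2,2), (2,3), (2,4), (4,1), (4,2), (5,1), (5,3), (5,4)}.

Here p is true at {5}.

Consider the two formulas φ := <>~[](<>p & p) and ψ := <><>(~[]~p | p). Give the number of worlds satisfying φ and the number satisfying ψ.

For <>~[](<>p & p):
1: successors {1, 3}; ~[](<>p & p) there: 1:T, 3:F. ✓
2: successors {2, 3, 4}; ~[](<>p & p) there: 2:T, 3:F, 4:T. ✓
3: no successors, so <>~[](<>p & p) fails. ✗
4: successors {1, 2}; ~[](<>p & p) there: 1:T, 2:T. ✓
5: successors {1, 3, 4}; ~[](<>p & p) there: 1:T, 3:F, 4:T. ✓
— 4 worlds.
For <><>(~[]~p | p):
1: successors {1, 3}; <>(~[]~p | p) there: 1:F, 3:F. ✗
2: successors {2, 3, 4}; <>(~[]~p | p) there: 2:F, 3:F, 4:F. ✗
3: no successors, so <><>(~[]~p | p) fails. ✗
4: successors {1, 2}; <>(~[]~p | p) there: 1:F, 2:F. ✗
5: successors {1, 3, 4}; <>(~[]~p | p) there: 1:F, 3:F, 4:F. ✗
— 0 worlds.

4 and 0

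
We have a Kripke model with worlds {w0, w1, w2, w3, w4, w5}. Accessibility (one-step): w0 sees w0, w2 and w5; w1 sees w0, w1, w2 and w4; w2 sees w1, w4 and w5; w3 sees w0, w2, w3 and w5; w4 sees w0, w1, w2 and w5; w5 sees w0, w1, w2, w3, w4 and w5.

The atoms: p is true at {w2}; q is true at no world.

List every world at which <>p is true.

w0: successors {w0, w2, w5}; p there: w0:F, w2:T, w5:F. ✓
w1: successors {w0, w1, w2, w4}; p there: w0:F, w1:F, w2:T, w4:F. ✓
w2: successors {w1, w4, w5}; p there: w1:F, w4:F, w5:F. ✗
w3: successors {w0, w2, w3, w5}; p there: w0:F, w2:T, w3:F, w5:F. ✓
w4: successors {w0, w1, w2, w5}; p there: w0:F, w1:F, w2:T, w5:F. ✓
w5: successors {w0, w1, w2, w3, w4, w5}; p there: w0:F, w1:F, w2:T, w3:F, w4:F, w5:F. ✓

{w0, w1, w3, w4, w5}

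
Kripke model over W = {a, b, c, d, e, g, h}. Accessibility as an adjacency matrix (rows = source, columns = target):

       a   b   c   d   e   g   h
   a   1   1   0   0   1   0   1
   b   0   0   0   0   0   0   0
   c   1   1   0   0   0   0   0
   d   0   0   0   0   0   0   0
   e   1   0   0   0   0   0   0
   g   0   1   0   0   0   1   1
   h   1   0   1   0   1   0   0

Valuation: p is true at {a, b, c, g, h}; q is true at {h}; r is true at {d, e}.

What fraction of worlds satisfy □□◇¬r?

2/7

a: successors {a, b, e, h}; □◇¬r there: a:F, b:T, e:T, h:T. ✗
b: no successors, so □□◇¬r holds vacuously. ✓
c: successors {a, b}; □◇¬r there: a:F, b:T. ✗
d: no successors, so □□◇¬r holds vacuously. ✓
e: successors {a}; □◇¬r there: a:F. ✗
g: successors {b, g, h}; □◇¬r there: b:T, g:F, h:T. ✗
h: successors {a, c, e}; □◇¬r there: a:F, c:F, e:T. ✗
That's 2 of 7 worlds, so 2/7.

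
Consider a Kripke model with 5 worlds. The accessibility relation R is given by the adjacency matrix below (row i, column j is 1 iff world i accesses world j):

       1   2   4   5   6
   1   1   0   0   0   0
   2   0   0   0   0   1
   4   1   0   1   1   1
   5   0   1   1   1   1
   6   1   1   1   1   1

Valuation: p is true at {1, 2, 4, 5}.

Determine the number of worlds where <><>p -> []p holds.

1

1: <><>p is T, []p is T. ✓
2: <><>p is T, []p is F. ✗
4: <><>p is T, []p is F. ✗
5: <><>p is T, []p is F. ✗
6: <><>p is T, []p is F. ✗
Satisfying worlds: {1}.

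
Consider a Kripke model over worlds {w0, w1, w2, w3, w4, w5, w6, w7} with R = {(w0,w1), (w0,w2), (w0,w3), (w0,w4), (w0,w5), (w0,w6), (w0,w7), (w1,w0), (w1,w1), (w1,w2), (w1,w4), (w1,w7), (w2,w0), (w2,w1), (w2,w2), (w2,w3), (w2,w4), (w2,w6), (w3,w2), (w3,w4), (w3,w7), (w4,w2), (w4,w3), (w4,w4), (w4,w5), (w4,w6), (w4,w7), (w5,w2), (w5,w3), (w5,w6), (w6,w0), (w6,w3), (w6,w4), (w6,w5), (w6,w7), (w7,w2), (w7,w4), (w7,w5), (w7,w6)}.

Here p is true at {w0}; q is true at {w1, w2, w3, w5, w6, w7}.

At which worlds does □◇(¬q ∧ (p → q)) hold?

{w1, w2, w3, w5}

w0: successors {w1, w2, w3, w4, w5, w6, w7}; ◇(¬q ∧ (p → q)) there: w1:T, w2:T, w3:T, w4:T, w5:F, w6:T, w7:T. ✗
w1: successors {w0, w1, w2, w4, w7}; ◇(¬q ∧ (p → q)) there: w0:T, w1:T, w2:T, w4:T, w7:T. ✓
w2: successors {w0, w1, w2, w3, w4, w6}; ◇(¬q ∧ (p → q)) there: w0:T, w1:T, w2:T, w3:T, w4:T, w6:T. ✓
w3: successors {w2, w4, w7}; ◇(¬q ∧ (p → q)) there: w2:T, w4:T, w7:T. ✓
w4: successors {w2, w3, w4, w5, w6, w7}; ◇(¬q ∧ (p → q)) there: w2:T, w3:T, w4:T, w5:F, w6:T, w7:T. ✗
w5: successors {w2, w3, w6}; ◇(¬q ∧ (p → q)) there: w2:T, w3:T, w6:T. ✓
w6: successors {w0, w3, w4, w5, w7}; ◇(¬q ∧ (p → q)) there: w0:T, w3:T, w4:T, w5:F, w7:T. ✗
w7: successors {w2, w4, w5, w6}; ◇(¬q ∧ (p → q)) there: w2:T, w4:T, w5:F, w6:T. ✗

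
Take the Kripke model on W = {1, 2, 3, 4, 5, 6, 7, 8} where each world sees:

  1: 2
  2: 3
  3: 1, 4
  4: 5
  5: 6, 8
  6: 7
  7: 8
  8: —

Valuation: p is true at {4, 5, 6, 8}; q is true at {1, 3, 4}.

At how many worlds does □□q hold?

1: successors {2}; □q there: 2:T. ✓
2: successors {3}; □q there: 3:T. ✓
3: successors {1, 4}; □q there: 1:F, 4:F. ✗
4: successors {5}; □q there: 5:F. ✗
5: successors {6, 8}; □q there: 6:F, 8:T. ✗
6: successors {7}; □q there: 7:F. ✗
7: successors {8}; □q there: 8:T. ✓
8: no successors, so □□q holds vacuously. ✓
Satisfying worlds: {1, 2, 7, 8}.

4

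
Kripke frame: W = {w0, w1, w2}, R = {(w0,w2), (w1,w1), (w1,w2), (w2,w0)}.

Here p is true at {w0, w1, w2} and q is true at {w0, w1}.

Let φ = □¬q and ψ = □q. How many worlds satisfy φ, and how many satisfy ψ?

For □¬q:
w0: successors {w2}; ¬q there: w2:T. ✓
w1: successors {w1, w2}; ¬q there: w1:F, w2:T. ✗
w2: successors {w0}; ¬q there: w0:F. ✗
— 1 world.
For □q:
w0: successors {w2}; q there: w2:F. ✗
w1: successors {w1, w2}; q there: w1:T, w2:F. ✗
w2: successors {w0}; q there: w0:T. ✓
— 1 world.

1 and 1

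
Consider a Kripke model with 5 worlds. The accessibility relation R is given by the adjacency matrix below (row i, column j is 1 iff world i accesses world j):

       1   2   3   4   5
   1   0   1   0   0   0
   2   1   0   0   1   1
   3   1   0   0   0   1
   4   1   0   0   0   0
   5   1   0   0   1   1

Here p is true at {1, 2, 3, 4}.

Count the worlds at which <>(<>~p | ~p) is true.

1: successors {2}; <>~p | ~p there: 2:T. ✓
2: successors {1, 4, 5}; <>~p | ~p there: 1:F, 4:F, 5:T. ✓
3: successors {1, 5}; <>~p | ~p there: 1:F, 5:T. ✓
4: successors {1}; <>~p | ~p there: 1:F. ✗
5: successors {1, 4, 5}; <>~p | ~p there: 1:F, 4:F, 5:T. ✓
Satisfying worlds: {1, 2, 3, 5}.

4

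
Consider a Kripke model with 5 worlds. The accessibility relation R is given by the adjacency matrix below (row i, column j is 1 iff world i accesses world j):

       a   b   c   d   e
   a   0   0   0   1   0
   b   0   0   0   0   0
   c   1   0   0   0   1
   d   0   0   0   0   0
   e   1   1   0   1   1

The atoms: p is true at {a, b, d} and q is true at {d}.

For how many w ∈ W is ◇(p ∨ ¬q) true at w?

3

a: successors {d}; p ∨ ¬q there: d:T. ✓
b: no successors, so ◇(p ∨ ¬q) fails. ✗
c: successors {a, e}; p ∨ ¬q there: a:T, e:T. ✓
d: no successors, so ◇(p ∨ ¬q) fails. ✗
e: successors {a, b, d, e}; p ∨ ¬q there: a:T, b:T, d:T, e:T. ✓
Satisfying worlds: {a, c, e}.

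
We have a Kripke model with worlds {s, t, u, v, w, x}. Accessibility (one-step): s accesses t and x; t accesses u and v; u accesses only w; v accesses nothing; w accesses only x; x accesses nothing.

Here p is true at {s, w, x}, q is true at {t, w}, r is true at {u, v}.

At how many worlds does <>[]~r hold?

4

s: successors {t, x}; []~r there: t:F, x:T. ✓
t: successors {u, v}; []~r there: u:T, v:T. ✓
u: successors {w}; []~r there: w:T. ✓
v: no successors, so <>[]~r fails. ✗
w: successors {x}; []~r there: x:T. ✓
x: no successors, so <>[]~r fails. ✗
Satisfying worlds: {s, t, u, w}.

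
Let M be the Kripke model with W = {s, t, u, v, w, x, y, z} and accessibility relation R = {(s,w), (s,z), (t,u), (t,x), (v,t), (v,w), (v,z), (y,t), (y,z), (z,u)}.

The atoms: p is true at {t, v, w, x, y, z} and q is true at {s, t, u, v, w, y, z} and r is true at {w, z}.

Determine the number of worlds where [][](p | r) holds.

s: successors {w, z}; [](p | r) there: w:T, z:F. ✗
t: successors {u, x}; [](p | r) there: u:T, x:T. ✓
u: no successors, so [][](p | r) holds vacuously. ✓
v: successors {t, w, z}; [](p | r) there: t:F, w:T, z:F. ✗
w: no successors, so [][](p | r) holds vacuously. ✓
x: no successors, so [][](p | r) holds vacuously. ✓
y: successors {t, z}; [](p | r) there: t:F, z:F. ✗
z: successors {u}; [](p | r) there: u:T. ✓
Satisfying worlds: {t, u, w, x, z}.

5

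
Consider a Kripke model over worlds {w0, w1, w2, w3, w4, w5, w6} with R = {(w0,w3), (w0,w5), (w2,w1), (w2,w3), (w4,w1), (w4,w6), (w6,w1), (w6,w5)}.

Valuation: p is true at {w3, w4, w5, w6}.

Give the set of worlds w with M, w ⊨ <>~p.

w0: successors {w3, w5}; ~p there: w3:F, w5:F. ✗
w1: no successors, so <>~p fails. ✗
w2: successors {w1, w3}; ~p there: w1:T, w3:F. ✓
w3: no successors, so <>~p fails. ✗
w4: successors {w1, w6}; ~p there: w1:T, w6:F. ✓
w5: no successors, so <>~p fails. ✗
w6: successors {w1, w5}; ~p there: w1:T, w5:F. ✓

{w2, w4, w6}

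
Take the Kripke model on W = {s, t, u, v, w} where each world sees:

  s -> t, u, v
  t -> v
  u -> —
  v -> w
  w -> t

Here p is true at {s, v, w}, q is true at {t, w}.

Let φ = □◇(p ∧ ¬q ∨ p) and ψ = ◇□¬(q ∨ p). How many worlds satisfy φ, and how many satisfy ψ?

3 and 1

For □◇(p ∧ ¬q ∨ p):
s: successors {t, u, v}; ◇(p ∧ ¬q ∨ p) there: t:T, u:F, v:T. ✗
t: successors {v}; ◇(p ∧ ¬q ∨ p) there: v:T. ✓
u: no successors, so □◇(p ∧ ¬q ∨ p) holds vacuously. ✓
v: successors {w}; ◇(p ∧ ¬q ∨ p) there: w:F. ✗
w: successors {t}; ◇(p ∧ ¬q ∨ p) there: t:T. ✓
— 3 worlds.
For ◇□¬(q ∨ p):
s: successors {t, u, v}; □¬(q ∨ p) there: t:F, u:T, v:F. ✓
t: successors {v}; □¬(q ∨ p) there: v:F. ✗
u: no successors, so ◇□¬(q ∨ p) fails. ✗
v: successors {w}; □¬(q ∨ p) there: w:F. ✗
w: successors {t}; □¬(q ∨ p) there: t:F. ✗
— 1 world.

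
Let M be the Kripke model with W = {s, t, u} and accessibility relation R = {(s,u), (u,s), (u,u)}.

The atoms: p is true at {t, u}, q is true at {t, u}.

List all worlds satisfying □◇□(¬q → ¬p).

{s, t, u}

s: successors {u}; ◇□(¬q → ¬p) there: u:T. ✓
t: no successors, so □◇□(¬q → ¬p) holds vacuously. ✓
u: successors {s, u}; ◇□(¬q → ¬p) there: s:T, u:T. ✓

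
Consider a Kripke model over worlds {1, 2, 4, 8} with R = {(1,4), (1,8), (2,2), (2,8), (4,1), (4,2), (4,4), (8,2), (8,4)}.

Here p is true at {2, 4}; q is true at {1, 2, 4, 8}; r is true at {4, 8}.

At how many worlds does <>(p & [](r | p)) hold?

3

1: successors {4, 8}; p & [](r | p) there: 4:F, 8:F. ✗
2: successors {2, 8}; p & [](r | p) there: 2:T, 8:F. ✓
4: successors {1, 2, 4}; p & [](r | p) there: 1:F, 2:T, 4:F. ✓
8: successors {2, 4}; p & [](r | p) there: 2:T, 4:F. ✓
Satisfying worlds: {2, 4, 8}.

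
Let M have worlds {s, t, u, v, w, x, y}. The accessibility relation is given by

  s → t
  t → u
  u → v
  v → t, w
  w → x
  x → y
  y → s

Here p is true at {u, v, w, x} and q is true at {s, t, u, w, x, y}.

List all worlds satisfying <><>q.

{s, u, v, w, x, y}

s: successors {t}; <>q there: t:T. ✓
t: successors {u}; <>q there: u:F. ✗
u: successors {v}; <>q there: v:T. ✓
v: successors {t, w}; <>q there: t:T, w:T. ✓
w: successors {x}; <>q there: x:T. ✓
x: successors {y}; <>q there: y:T. ✓
y: successors {s}; <>q there: s:T. ✓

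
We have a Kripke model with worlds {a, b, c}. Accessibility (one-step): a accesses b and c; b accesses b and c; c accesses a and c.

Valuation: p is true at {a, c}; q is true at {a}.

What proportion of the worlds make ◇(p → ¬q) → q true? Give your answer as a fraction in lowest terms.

1/3

a: ◇(p → ¬q) is T, q is T. ✓
b: ◇(p → ¬q) is T, q is F. ✗
c: ◇(p → ¬q) is T, q is F. ✗
That's 1 of 3 worlds, so 1/3.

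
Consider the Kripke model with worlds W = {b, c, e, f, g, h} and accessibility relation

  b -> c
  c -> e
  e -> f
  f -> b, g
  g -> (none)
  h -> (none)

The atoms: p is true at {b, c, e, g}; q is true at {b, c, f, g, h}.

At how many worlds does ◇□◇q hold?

b: successors {c}; □◇q there: c:T. ✓
c: successors {e}; □◇q there: e:T. ✓
e: successors {f}; □◇q there: f:F. ✗
f: successors {b, g}; □◇q there: b:F, g:T. ✓
g: no successors, so ◇□◇q fails. ✗
h: no successors, so ◇□◇q fails. ✗
Satisfying worlds: {b, c, f}.

3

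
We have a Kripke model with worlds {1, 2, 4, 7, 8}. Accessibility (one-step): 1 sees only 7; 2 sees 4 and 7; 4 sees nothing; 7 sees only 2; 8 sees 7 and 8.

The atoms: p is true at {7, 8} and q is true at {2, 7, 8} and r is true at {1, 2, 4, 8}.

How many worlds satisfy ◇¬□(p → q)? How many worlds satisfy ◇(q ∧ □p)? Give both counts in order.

For ◇¬□(p → q):
1: successors {7}; ¬□(p → q) there: 7:F. ✗
2: successors {4, 7}; ¬□(p → q) there: 4:F, 7:F. ✗
4: no successors, so ◇¬□(p → q) fails. ✗
7: successors {2}; ¬□(p → q) there: 2:F. ✗
8: successors {7, 8}; ¬□(p → q) there: 7:F, 8:F. ✗
— 0 worlds.
For ◇(q ∧ □p):
1: successors {7}; q ∧ □p there: 7:F. ✗
2: successors {4, 7}; q ∧ □p there: 4:F, 7:F. ✗
4: no successors, so ◇(q ∧ □p) fails. ✗
7: successors {2}; q ∧ □p there: 2:F. ✗
8: successors {7, 8}; q ∧ □p there: 7:F, 8:T. ✓
— 1 world.

0 and 1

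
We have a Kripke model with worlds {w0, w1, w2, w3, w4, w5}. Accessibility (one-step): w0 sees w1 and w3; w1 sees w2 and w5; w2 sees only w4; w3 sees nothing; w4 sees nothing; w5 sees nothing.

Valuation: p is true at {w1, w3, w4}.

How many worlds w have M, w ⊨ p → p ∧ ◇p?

w0: p is F, p ∧ ◇p is F. ✓
w1: p is T, p ∧ ◇p is F. ✗
w2: p is F, p ∧ ◇p is F. ✓
w3: p is T, p ∧ ◇p is F. ✗
w4: p is T, p ∧ ◇p is F. ✗
w5: p is F, p ∧ ◇p is F. ✓
Satisfying worlds: {w0, w2, w5}.

3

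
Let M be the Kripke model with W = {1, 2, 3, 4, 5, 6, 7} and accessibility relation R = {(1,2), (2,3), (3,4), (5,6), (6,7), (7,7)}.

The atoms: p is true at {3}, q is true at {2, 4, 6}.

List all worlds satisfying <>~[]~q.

1: successors {2}; ~[]~q there: 2:F. ✗
2: successors {3}; ~[]~q there: 3:T. ✓
3: successors {4}; ~[]~q there: 4:F. ✗
4: no successors, so <>~[]~q fails. ✗
5: successors {6}; ~[]~q there: 6:F. ✗
6: successors {7}; ~[]~q there: 7:F. ✗
7: successors {7}; ~[]~q there: 7:F. ✗

{2}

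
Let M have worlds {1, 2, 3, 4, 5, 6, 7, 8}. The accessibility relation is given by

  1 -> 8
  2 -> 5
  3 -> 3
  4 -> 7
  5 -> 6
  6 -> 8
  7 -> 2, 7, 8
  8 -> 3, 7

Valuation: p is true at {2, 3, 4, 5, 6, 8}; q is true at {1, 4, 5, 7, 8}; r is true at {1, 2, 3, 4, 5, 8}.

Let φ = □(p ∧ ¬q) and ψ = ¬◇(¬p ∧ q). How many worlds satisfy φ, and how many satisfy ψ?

2 and 5

For □(p ∧ ¬q):
1: successors {8}; p ∧ ¬q there: 8:F. ✗
2: successors {5}; p ∧ ¬q there: 5:F. ✗
3: successors {3}; p ∧ ¬q there: 3:T. ✓
4: successors {7}; p ∧ ¬q there: 7:F. ✗
5: successors {6}; p ∧ ¬q there: 6:T. ✓
6: successors {8}; p ∧ ¬q there: 8:F. ✗
7: successors {2, 7, 8}; p ∧ ¬q there: 2:T, 7:F, 8:F. ✗
8: successors {3, 7}; p ∧ ¬q there: 3:T, 7:F. ✗
— 2 worlds.
For ¬◇(¬p ∧ q):
1: ◇(¬p ∧ q) is F. ✓
2: ◇(¬p ∧ q) is F. ✓
3: ◇(¬p ∧ q) is F. ✓
4: ◇(¬p ∧ q) is T. ✗
5: ◇(¬p ∧ q) is F. ✓
6: ◇(¬p ∧ q) is F. ✓
7: ◇(¬p ∧ q) is T. ✗
8: ◇(¬p ∧ q) is T. ✗
— 5 worlds.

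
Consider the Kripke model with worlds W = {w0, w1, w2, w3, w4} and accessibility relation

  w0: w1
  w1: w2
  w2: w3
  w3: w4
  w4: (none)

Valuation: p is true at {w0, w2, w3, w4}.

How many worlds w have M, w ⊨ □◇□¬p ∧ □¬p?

1

w0: □◇□¬p is F, □¬p is T. ✗
w1: □◇□¬p is F, □¬p is F. ✗
w2: □◇□¬p is T, □¬p is F. ✗
w3: □◇□¬p is F, □¬p is F. ✗
w4: □◇□¬p is T, □¬p is T. ✓
Satisfying worlds: {w4}.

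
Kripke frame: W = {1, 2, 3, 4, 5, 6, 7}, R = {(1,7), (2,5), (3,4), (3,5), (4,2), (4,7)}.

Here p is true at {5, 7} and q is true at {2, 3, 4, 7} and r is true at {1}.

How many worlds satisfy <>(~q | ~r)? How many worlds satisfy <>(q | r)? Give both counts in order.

4 and 3

For <>(~q | ~r):
1: successors {7}; ~q | ~r there: 7:T. ✓
2: successors {5}; ~q | ~r there: 5:T. ✓
3: successors {4, 5}; ~q | ~r there: 4:T, 5:T. ✓
4: successors {2, 7}; ~q | ~r there: 2:T, 7:T. ✓
5: no successors, so <>(~q | ~r) fails. ✗
6: no successors, so <>(~q | ~r) fails. ✗
7: no successors, so <>(~q | ~r) fails. ✗
— 4 worlds.
For <>(q | r):
1: successors {7}; q | r there: 7:T. ✓
2: successors {5}; q | r there: 5:F. ✗
3: successors {4, 5}; q | r there: 4:T, 5:F. ✓
4: successors {2, 7}; q | r there: 2:T, 7:T. ✓
5: no successors, so <>(q | r) fails. ✗
6: no successors, so <>(q | r) fails. ✗
7: no successors, so <>(q | r) fails. ✗
— 3 worlds.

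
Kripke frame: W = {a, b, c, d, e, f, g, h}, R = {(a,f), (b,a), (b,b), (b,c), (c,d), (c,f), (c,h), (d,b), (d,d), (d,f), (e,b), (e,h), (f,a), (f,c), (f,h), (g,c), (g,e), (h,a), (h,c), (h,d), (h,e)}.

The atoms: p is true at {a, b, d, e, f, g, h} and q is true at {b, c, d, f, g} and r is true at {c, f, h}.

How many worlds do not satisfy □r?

7

a: successors {f}; r there: f:T. ✓
b: successors {a, b, c}; r there: a:F, b:F, c:T. ✗
c: successors {d, f, h}; r there: d:F, f:T, h:T. ✗
d: successors {b, d, f}; r there: b:F, d:F, f:T. ✗
e: successors {b, h}; r there: b:F, h:T. ✗
f: successors {a, c, h}; r there: a:F, c:T, h:T. ✗
g: successors {c, e}; r there: c:T, e:F. ✗
h: successors {a, c, d, e}; r there: a:F, c:T, d:F, e:F. ✗
Satisfying worlds: {a}.
So □r fails at the other 7 worlds.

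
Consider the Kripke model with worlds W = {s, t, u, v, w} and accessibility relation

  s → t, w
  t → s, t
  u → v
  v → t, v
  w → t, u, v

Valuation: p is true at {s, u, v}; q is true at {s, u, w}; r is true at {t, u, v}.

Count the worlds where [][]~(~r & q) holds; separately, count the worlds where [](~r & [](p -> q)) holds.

1 and 0

For [][]~(~r & q):
s: successors {t, w}; []~(~r & q) there: t:F, w:T. ✗
t: successors {s, t}; []~(~r & q) there: s:F, t:F. ✗
u: successors {v}; []~(~r & q) there: v:T. ✓
v: successors {t, v}; []~(~r & q) there: t:F, v:T. ✗
w: successors {t, u, v}; []~(~r & q) there: t:F, u:T, v:T. ✗
— 1 world.
For [](~r & [](p -> q)):
s: successors {t, w}; ~r & [](p -> q) there: t:F, w:F. ✗
t: successors {s, t}; ~r & [](p -> q) there: s:T, t:F. ✗
u: successors {v}; ~r & [](p -> q) there: v:F. ✗
v: successors {t, v}; ~r & [](p -> q) there: t:F, v:F. ✗
w: successors {t, u, v}; ~r & [](p -> q) there: t:F, u:F, v:F. ✗
— 0 worlds.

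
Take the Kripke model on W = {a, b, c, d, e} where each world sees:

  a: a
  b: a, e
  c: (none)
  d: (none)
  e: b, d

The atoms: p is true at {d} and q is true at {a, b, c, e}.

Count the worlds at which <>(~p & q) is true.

a: successors {a}; ~p & q there: a:T. ✓
b: successors {a, e}; ~p & q there: a:T, e:T. ✓
c: no successors, so <>(~p & q) fails. ✗
d: no successors, so <>(~p & q) fails. ✗
e: successors {b, d}; ~p & q there: b:T, d:F. ✓
Satisfying worlds: {a, b, e}.

3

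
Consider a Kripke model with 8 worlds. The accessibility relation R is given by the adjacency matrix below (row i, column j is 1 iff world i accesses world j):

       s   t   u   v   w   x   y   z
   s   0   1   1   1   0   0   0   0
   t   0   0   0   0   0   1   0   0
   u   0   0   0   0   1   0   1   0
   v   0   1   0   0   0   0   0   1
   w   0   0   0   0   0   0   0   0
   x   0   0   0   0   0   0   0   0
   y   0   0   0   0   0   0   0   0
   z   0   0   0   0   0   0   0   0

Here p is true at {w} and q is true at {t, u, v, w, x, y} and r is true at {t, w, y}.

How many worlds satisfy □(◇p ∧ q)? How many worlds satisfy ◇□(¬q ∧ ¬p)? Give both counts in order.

4 and 3

For □(◇p ∧ q):
s: successors {t, u, v}; ◇p ∧ q there: t:F, u:T, v:F. ✗
t: successors {x}; ◇p ∧ q there: x:F. ✗
u: successors {w, y}; ◇p ∧ q there: w:F, y:F. ✗
v: successors {t, z}; ◇p ∧ q there: t:F, z:F. ✗
w: no successors, so □(◇p ∧ q) holds vacuously. ✓
x: no successors, so □(◇p ∧ q) holds vacuously. ✓
y: no successors, so □(◇p ∧ q) holds vacuously. ✓
z: no successors, so □(◇p ∧ q) holds vacuously. ✓
— 4 worlds.
For ◇□(¬q ∧ ¬p):
s: successors {t, u, v}; □(¬q ∧ ¬p) there: t:F, u:F, v:F. ✗
t: successors {x}; □(¬q ∧ ¬p) there: x:T. ✓
u: successors {w, y}; □(¬q ∧ ¬p) there: w:T, y:T. ✓
v: successors {t, z}; □(¬q ∧ ¬p) there: t:F, z:T. ✓
w: no successors, so ◇□(¬q ∧ ¬p) fails. ✗
x: no successors, so ◇□(¬q ∧ ¬p) fails. ✗
y: no successors, so ◇□(¬q ∧ ¬p) fails. ✗
z: no successors, so ◇□(¬q ∧ ¬p) fails. ✗
— 3 worlds.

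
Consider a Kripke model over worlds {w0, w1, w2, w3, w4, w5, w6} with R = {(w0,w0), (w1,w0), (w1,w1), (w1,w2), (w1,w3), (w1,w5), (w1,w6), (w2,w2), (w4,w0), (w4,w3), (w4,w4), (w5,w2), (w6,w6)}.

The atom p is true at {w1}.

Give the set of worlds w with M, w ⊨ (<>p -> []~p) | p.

{w0, w1, w2, w3, w4, w5, w6}

w0: <>p -> []~p is T, p is F. ✓
w1: <>p -> []~p is F, p is T. ✓
w2: <>p -> []~p is T, p is F. ✓
w3: <>p -> []~p is T, p is F. ✓
w4: <>p -> []~p is T, p is F. ✓
w5: <>p -> []~p is T, p is F. ✓
w6: <>p -> []~p is T, p is F. ✓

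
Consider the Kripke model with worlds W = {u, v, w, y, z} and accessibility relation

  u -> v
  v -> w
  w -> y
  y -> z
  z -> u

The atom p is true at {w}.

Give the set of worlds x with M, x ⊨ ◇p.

{v}

u: successors {v}; p there: v:F. ✗
v: successors {w}; p there: w:T. ✓
w: successors {y}; p there: y:F. ✗
y: successors {z}; p there: z:F. ✗
z: successors {u}; p there: u:F. ✗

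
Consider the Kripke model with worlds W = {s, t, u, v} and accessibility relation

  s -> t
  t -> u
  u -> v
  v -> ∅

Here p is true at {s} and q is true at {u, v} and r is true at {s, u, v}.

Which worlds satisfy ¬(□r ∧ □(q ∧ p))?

{s, t, u}

s: □r ∧ □(q ∧ p) is F. ✓
t: □r ∧ □(q ∧ p) is F. ✓
u: □r ∧ □(q ∧ p) is F. ✓
v: □r ∧ □(q ∧ p) is T. ✗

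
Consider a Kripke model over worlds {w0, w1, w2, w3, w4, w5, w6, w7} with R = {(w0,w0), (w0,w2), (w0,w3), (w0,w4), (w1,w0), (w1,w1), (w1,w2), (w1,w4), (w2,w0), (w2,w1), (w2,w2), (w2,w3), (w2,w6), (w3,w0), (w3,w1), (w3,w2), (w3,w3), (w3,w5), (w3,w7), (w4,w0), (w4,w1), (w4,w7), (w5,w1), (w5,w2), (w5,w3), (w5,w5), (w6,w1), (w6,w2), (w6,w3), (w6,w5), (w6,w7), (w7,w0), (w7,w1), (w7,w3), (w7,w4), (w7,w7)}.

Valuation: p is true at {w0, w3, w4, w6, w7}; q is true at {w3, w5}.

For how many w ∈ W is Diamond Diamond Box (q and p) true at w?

w0: successors {w0, w2, w3, w4}; Diamond Box (q and p) there: w0:F, w2:F, w3:F, w4:F. ✗
w1: successors {w0, w1, w2, w4}; Diamond Box (q and p) there: w0:F, w1:F, w2:F, w4:F. ✗
w2: successors {w0, w1, w2, w3, w6}; Diamond Box (q and p) there: w0:F, w1:F, w2:F, w3:F, w6:F. ✗
w3: successors {w0, w1, w2, w3, w5, w7}; Diamond Box (q and p) there: w0:F, w1:F, w2:F, w3:F, w5:F, w7:F. ✗
w4: successors {w0, w1, w7}; Diamond Box (q and p) there: w0:F, w1:F, w7:F. ✗
w5: successors {w1, w2, w3, w5}; Diamond Box (q and p) there: w1:F, w2:F, w3:F, w5:F. ✗
w6: successors {w1, w2, w3, w5, w7}; Diamond Box (q and p) there: w1:F, w2:F, w3:F, w5:F, w7:F. ✗
w7: successors {w0, w1, w3, w4, w7}; Diamond Box (q and p) there: w0:F, w1:F, w3:F, w4:F, w7:F. ✗
Satisfying worlds: ∅.

0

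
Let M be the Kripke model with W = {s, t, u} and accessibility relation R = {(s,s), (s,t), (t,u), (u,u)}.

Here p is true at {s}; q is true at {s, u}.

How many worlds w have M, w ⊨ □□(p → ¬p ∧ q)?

s: successors {s, t}; □(p → ¬p ∧ q) there: s:F, t:T. ✗
t: successors {u}; □(p → ¬p ∧ q) there: u:T. ✓
u: successors {u}; □(p → ¬p ∧ q) there: u:T. ✓
Satisfying worlds: {t, u}.

2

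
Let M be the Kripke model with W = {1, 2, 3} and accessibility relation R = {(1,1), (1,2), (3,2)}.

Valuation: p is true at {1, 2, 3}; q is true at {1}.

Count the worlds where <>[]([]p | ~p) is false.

1

1: successors {1, 2}; []([]p | ~p) there: 1:T, 2:T. ✓
2: no successors, so <>[]([]p | ~p) fails. ✗
3: successors {2}; []([]p | ~p) there: 2:T. ✓
Satisfying worlds: {1, 3}.
So <>[]([]p | ~p) fails at the other 1 world.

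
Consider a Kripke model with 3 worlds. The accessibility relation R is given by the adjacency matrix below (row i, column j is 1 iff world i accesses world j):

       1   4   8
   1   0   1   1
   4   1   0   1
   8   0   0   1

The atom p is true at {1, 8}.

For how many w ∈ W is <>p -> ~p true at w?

1: <>p is T, ~p is F. ✗
4: <>p is T, ~p is T. ✓
8: <>p is T, ~p is F. ✗
Satisfying worlds: {4}.

1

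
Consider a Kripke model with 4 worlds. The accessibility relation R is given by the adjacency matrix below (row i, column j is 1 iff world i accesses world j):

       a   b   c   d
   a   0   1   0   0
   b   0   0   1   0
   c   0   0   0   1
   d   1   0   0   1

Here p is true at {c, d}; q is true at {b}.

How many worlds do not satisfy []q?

a: successors {b}; q there: b:T. ✓
b: successors {c}; q there: c:F. ✗
c: successors {d}; q there: d:F. ✗
d: successors {a, d}; q there: a:F, d:F. ✗
Satisfying worlds: {a}.
So []q fails at the other 3 worlds.

3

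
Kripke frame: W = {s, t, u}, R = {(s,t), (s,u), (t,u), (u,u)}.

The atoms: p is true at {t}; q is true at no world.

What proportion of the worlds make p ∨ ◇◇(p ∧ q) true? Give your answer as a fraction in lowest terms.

1/3

s: p is F, ◇◇(p ∧ q) is F. ✗
t: p is T, ◇◇(p ∧ q) is F. ✓
u: p is F, ◇◇(p ∧ q) is F. ✗
That's 1 of 3 worlds, so 1/3.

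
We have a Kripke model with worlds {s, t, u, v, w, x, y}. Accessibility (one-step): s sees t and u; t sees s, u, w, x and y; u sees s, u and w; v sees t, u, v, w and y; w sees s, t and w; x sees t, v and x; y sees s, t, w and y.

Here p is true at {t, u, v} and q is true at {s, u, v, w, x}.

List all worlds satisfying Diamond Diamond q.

s: successors {t, u}; Diamond q there: t:T, u:T. ✓
t: successors {s, u, w, x, y}; Diamond q there: s:T, u:T, w:T, x:T, y:T. ✓
u: successors {s, u, w}; Diamond q there: s:T, u:T, w:T. ✓
v: successors {t, u, v, w, y}; Diamond q there: t:T, u:T, v:T, w:T, y:T. ✓
w: successors {s, t, w}; Diamond q there: s:T, t:T, w:T. ✓
x: successors {t, v, x}; Diamond q there: t:T, v:T, x:T. ✓
y: successors {s, t, w, y}; Diamond q there: s:T, t:T, w:T, y:T. ✓

{s, t, u, v, w, x, y}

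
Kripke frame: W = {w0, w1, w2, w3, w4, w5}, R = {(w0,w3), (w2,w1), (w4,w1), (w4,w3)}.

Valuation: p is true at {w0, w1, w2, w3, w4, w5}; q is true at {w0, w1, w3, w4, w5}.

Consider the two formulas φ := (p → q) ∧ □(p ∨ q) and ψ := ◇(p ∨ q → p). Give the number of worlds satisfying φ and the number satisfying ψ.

For (p → q) ∧ □(p ∨ q):
w0: p → q is T, □(p ∨ q) is T. ✓
w1: p → q is T, □(p ∨ q) is T. ✓
w2: p → q is F, □(p ∨ q) is T. ✗
w3: p → q is T, □(p ∨ q) is T. ✓
w4: p → q is T, □(p ∨ q) is T. ✓
w5: p → q is T, □(p ∨ q) is T. ✓
— 5 worlds.
For ◇(p ∨ q → p):
w0: successors {w3}; p ∨ q → p there: w3:T. ✓
w1: no successors, so ◇(p ∨ q → p) fails. ✗
w2: successors {w1}; p ∨ q → p there: w1:T. ✓
w3: no successors, so ◇(p ∨ q → p) fails. ✗
w4: successors {w1, w3}; p ∨ q → p there: w1:T, w3:T. ✓
w5: no successors, so ◇(p ∨ q → p) fails. ✗
— 3 worlds.

5 and 3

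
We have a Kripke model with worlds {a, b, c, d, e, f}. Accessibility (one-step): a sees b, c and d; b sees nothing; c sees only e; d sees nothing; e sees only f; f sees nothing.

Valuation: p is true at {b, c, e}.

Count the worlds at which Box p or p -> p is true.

4

a: Box p or p is F, p is F. ✓
b: Box p or p is T, p is T. ✓
c: Box p or p is T, p is T. ✓
d: Box p or p is T, p is F. ✗
e: Box p or p is T, p is T. ✓
f: Box p or p is T, p is F. ✗
Satisfying worlds: {a, b, c, e}.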